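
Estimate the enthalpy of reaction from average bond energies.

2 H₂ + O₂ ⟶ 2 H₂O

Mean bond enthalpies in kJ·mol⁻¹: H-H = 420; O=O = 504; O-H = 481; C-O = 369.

Bonds broken (reactants):
  H-H: 2 × 420 = 840
  O=O: 1 × 504 = 504
  Σ(broken) = 1344 kJ
Bonds formed (products):
  O-H: 4 × 481 = 1924
  Σ(formed) = 1924 kJ
ΔH = Σ(broken) − Σ(formed) = 1344 − 1924 = −580 kJ

ΔH ≈ −580 kJ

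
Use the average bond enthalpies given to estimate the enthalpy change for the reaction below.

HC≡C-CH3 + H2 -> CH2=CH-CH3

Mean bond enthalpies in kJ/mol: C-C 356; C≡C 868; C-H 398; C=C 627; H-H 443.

ΔH ≈ −112 kJ

Bonds broken (reactants):
  C≡C: 1 × 868 = 868
  C-C: 1 × 356 = 356
  C-H: 4 × 398 = 1592
  H-H: 1 × 443 = 443
  Σ(broken) = 3259 kJ
Bonds formed (products):
  C-C: 1 × 356 = 356
  C-H: 6 × 398 = 2388
  C=C: 1 × 627 = 627
  Σ(formed) = 3371 kJ
ΔH = Σ(broken) − Σ(formed) = 3259 − 3371 = −112 kJ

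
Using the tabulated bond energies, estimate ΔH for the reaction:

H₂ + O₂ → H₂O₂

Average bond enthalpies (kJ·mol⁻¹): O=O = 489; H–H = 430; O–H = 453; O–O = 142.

ΔH ≈ −129 kJ

Bonds broken (reactants):
  H–H: 1 × 430 = 430
  O=O: 1 × 489 = 489
  Σ(broken) = 919 kJ
Bonds formed (products):
  O–H: 2 × 453 = 906
  O–O: 1 × 142 = 142
  Σ(formed) = 1048 kJ
ΔH = Σ(broken) − Σ(formed) = 919 − 1048 = −129 kJ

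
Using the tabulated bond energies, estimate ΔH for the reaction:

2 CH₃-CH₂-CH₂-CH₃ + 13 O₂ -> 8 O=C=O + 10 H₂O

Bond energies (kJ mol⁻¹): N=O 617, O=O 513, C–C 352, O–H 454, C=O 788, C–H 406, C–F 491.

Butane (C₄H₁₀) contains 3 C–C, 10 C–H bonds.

Bonds broken (reactants):
  C–C: 6 × 352 = 2112
  C–H: 20 × 406 = 8120
  O=O: 13 × 513 = 6669
  Σ(broken) = 16901 kJ
Bonds formed (products):
  C=O: 16 × 788 = 12608
  O–H: 20 × 454 = 9080
  Σ(formed) = 21688 kJ
ΔH = Σ(broken) − Σ(formed) = 16901 − 21688 = −4787 kJ

ΔH ≈ −4787 kJ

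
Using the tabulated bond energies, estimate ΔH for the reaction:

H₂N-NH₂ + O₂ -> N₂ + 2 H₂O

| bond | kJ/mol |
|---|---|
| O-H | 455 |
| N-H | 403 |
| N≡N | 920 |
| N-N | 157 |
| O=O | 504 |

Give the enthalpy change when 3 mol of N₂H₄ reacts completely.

ΔH = −1401 kJ

Bonds broken (reactants):
  N-H: 4 × 403 = 1612
  N-N: 1 × 157 = 157
  O=O: 1 × 504 = 504
  Σ(broken) = 2273 kJ
Bonds formed (products):
  N≡N: 1 × 920 = 920
  O-H: 4 × 455 = 1820
  Σ(formed) = 2740 kJ
ΔH = Σ(broken) − Σ(formed) = 2273 − 2740 = −467 kJ
For 3× the reaction as written: 3 × (−467) = −1401 kJ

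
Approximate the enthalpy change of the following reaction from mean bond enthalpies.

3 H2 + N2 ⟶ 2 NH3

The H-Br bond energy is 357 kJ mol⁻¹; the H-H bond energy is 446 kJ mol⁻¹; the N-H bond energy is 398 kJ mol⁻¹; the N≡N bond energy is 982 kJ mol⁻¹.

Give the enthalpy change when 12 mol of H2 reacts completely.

Bonds broken (reactants):
  H-H: 3 × 446 = 1338
  N≡N: 1 × 982 = 982
  Σ(broken) = 2320 kJ
Bonds formed (products):
  N-H: 6 × 398 = 2388
  Σ(formed) = 2388 kJ
ΔH = Σ(broken) − Σ(formed) = 2320 − 2388 = −68 kJ
For 4× the reaction as written: 4 × (−68) = −272 kJ

ΔH = −272 kJ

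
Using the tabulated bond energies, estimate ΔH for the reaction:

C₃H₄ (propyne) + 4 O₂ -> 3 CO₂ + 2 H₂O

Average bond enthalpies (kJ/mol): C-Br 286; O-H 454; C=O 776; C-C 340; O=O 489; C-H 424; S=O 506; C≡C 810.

ΔH ≈ −1670 kJ

Bonds broken (reactants):
  C≡C: 1 × 810 = 810
  C-C: 1 × 340 = 340
  C-H: 4 × 424 = 1696
  O=O: 4 × 489 = 1956
  Σ(broken) = 4802 kJ
Bonds formed (products):
  C=O: 6 × 776 = 4656
  O-H: 4 × 454 = 1816
  Σ(formed) = 6472 kJ
ΔH = Σ(broken) − Σ(formed) = 4802 − 6472 = −1670 kJ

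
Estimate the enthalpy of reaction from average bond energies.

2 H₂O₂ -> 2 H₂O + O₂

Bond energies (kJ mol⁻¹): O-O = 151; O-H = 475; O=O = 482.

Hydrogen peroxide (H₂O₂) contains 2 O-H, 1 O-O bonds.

Bonds broken (reactants):
  O-H: 4 × 475 = 1900
  O-O: 2 × 151 = 302
  Σ(broken) = 2202 kJ
Bonds formed (products):
  O-H: 4 × 475 = 1900
  O=O: 1 × 482 = 482
  Σ(formed) = 2382 kJ
ΔH = Σ(broken) − Σ(formed) = 2202 − 2382 = −180 kJ

ΔH ≈ −180 kJ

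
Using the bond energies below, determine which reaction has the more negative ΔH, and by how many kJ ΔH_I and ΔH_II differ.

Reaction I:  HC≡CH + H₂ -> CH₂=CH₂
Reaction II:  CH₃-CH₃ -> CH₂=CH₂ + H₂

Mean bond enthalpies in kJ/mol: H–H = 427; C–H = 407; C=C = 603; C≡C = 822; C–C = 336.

Reaction I:
  Bonds broken (reactants):
    C≡C: 1 × 822 = 822
    C–H: 2 × 407 = 814
    H–H: 1 × 427 = 427
    Σ(broken) = 2063 kJ
  Bonds formed (products):
    C–H: 4 × 407 = 1628
    C=C: 1 × 603 = 603
    Σ(formed) = 2231 kJ
  ΔH_I = 2063 − 2231 = −168 kJ
Reaction II:
  Bonds broken (reactants):
    C–C: 1 × 336 = 336
    C–H: 6 × 407 = 2442
    Σ(broken) = 2778 kJ
  Bonds formed (products):
    C–H: 4 × 407 = 1628
    C=C: 1 × 603 = 603
    H–H: 1 × 427 = 427
    Σ(formed) = 2658 kJ
  ΔH_II = 2778 − 2658 = +120 kJ
ΔH_I − ΔH_II = −288 kJ, so reaction I has the more negative ΔH; |ΔH_I − ΔH_II| = 288 kJ.

Reaction I, by 288 kJ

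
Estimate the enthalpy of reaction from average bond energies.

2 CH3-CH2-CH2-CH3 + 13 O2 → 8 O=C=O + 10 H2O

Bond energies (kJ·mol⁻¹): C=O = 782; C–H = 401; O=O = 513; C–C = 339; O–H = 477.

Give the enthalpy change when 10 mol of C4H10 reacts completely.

ΔH = −26645 kJ

Bonds broken (reactants):
  C–C: 6 × 339 = 2034
  C–H: 20 × 401 = 8020
  O=O: 13 × 513 = 6669
  Σ(broken) = 16723 kJ
Bonds formed (products):
  C=O: 16 × 782 = 12512
  O–H: 20 × 477 = 9540
  Σ(formed) = 22052 kJ
ΔH = Σ(broken) − Σ(formed) = 16723 − 22052 = −5329 kJ
For 5× the reaction as written: 5 × (−5329) = −26645 kJ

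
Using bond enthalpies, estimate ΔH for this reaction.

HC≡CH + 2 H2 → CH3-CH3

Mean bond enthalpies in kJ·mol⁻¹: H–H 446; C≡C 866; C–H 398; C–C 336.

Bonds broken (reactants):
  C≡C: 1 × 866 = 866
  C–H: 2 × 398 = 796
  H–H: 2 × 446 = 892
  Σ(broken) = 2554 kJ
Bonds formed (products):
  C–C: 1 × 336 = 336
  C–H: 6 × 398 = 2388
  Σ(formed) = 2724 kJ
ΔH = Σ(broken) − Σ(formed) = 2554 − 2724 = −170 kJ

ΔH ≈ −170 kJ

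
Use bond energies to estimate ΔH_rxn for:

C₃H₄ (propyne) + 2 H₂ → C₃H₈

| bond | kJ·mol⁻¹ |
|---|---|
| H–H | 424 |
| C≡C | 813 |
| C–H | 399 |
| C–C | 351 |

Bonds broken (reactants):
  C≡C: 1 × 813 = 813
  C–C: 1 × 351 = 351
  C–H: 4 × 399 = 1596
  H–H: 2 × 424 = 848
  Σ(broken) = 3608 kJ
Bonds formed (products):
  C–C: 2 × 351 = 702
  C–H: 8 × 399 = 3192
  Σ(formed) = 3894 kJ
ΔH = Σ(broken) − Σ(formed) = 3608 − 3894 = −286 kJ

ΔH ≈ −286 kJ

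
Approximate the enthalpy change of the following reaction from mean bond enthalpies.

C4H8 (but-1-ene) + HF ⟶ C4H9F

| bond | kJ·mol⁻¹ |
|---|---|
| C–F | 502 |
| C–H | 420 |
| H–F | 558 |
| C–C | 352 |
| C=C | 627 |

Bonds broken (reactants):
  C–C: 2 × 352 = 704
  C–H: 8 × 420 = 3360
  C=C: 1 × 627 = 627
  H–F: 1 × 558 = 558
  Σ(broken) = 5249 kJ
Bonds formed (products):
  C–C: 3 × 352 = 1056
  C–F: 1 × 502 = 502
  C–H: 9 × 420 = 3780
  Σ(formed) = 5338 kJ
ΔH = Σ(broken) − Σ(formed) = 5249 − 5338 = −89 kJ

ΔH ≈ −89 kJ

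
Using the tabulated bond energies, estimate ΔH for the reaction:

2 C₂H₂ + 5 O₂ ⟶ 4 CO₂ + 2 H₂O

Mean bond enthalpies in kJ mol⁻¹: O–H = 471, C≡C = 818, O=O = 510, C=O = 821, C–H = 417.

Bonds broken (reactants):
  C≡C: 2 × 818 = 1636
  C–H: 4 × 417 = 1668
  O=O: 5 × 510 = 2550
  Σ(broken) = 5854 kJ
Bonds formed (products):
  C=O: 8 × 821 = 6568
  O–H: 4 × 471 = 1884
  Σ(formed) = 8452 kJ
ΔH = Σ(broken) − Σ(formed) = 5854 − 8452 = −2598 kJ

ΔH ≈ −2598 kJ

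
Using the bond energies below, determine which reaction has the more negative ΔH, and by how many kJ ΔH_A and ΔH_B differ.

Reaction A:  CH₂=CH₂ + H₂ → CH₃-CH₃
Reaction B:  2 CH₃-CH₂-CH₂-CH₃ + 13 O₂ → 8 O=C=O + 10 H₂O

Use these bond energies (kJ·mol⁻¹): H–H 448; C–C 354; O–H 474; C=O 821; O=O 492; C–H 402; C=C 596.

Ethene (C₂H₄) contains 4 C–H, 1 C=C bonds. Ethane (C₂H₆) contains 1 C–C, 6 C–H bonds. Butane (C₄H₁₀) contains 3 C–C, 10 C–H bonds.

Reaction A:
  Bonds broken (reactants):
    C–H: 4 × 402 = 1608
    C=C: 1 × 596 = 596
    H–H: 1 × 448 = 448
    Σ(broken) = 2652 kJ
  Bonds formed (products):
    C–C: 1 × 354 = 354
    C–H: 6 × 402 = 2412
    Σ(formed) = 2766 kJ
  ΔH_A = 2652 − 2766 = −114 kJ
Reaction B:
  Bonds broken (reactants):
    C–C: 6 × 354 = 2124
    C–H: 20 × 402 = 8040
    O=O: 13 × 492 = 6396
    Σ(broken) = 16560 kJ
  Bonds formed (products):
    C=O: 16 × 821 = 13136
    O–H: 20 × 474 = 9480
    Σ(formed) = 22616 kJ
  ΔH_B = 16560 − 22616 = −6056 kJ
ΔH_A − ΔH_B = +5942 kJ, so reaction B has the more negative ΔH; |ΔH_A − ΔH_B| = 5942 kJ.

Reaction B, by 5942 kJ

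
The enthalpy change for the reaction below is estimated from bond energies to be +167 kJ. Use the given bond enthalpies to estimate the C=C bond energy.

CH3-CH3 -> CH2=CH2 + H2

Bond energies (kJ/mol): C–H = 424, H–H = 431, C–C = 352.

D(C=C) ≈ 602 kJ/mol

Let D be the C=C bond energy.
Σ(broken) = 1×352 + 6×424 = 2896
Σ(formed) = 4×424 + 1×D + 1×431 = 2127 + D
ΔH = Σ(broken) − Σ(formed) = (2896) − (2127 + D) = +769 − D
Setting this equal to +167 kJ gives D = 602 kJ/mol.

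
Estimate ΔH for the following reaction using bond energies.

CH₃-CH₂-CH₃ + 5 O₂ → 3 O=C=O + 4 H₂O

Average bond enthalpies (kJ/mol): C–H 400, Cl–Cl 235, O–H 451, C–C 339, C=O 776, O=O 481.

ΔH ≈ −1981 kJ

Bonds broken (reactants):
  C–C: 2 × 339 = 678
  C–H: 8 × 400 = 3200
  O=O: 5 × 481 = 2405
  Σ(broken) = 6283 kJ
Bonds formed (products):
  C=O: 6 × 776 = 4656
  O–H: 8 × 451 = 3608
  Σ(formed) = 8264 kJ
ΔH = Σ(broken) − Σ(formed) = 6283 − 8264 = −1981 kJ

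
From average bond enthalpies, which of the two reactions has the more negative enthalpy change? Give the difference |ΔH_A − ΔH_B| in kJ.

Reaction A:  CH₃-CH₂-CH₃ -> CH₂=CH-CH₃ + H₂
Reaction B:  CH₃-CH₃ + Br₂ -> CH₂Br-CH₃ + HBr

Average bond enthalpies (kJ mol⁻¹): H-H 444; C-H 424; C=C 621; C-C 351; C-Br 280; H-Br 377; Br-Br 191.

Reaction A:
  Bonds broken (reactants):
    C-C: 2 × 351 = 702
    C-H: 8 × 424 = 3392
    Σ(broken) = 4094 kJ
  Bonds formed (products):
    C-C: 1 × 351 = 351
    C-H: 6 × 424 = 2544
    C=C: 1 × 621 = 621
    H-H: 1 × 444 = 444
    Σ(formed) = 3960 kJ
  ΔH_A = 4094 − 3960 = +134 kJ
Reaction B:
  Bonds broken (reactants):
    Br-Br: 1 × 191 = 191
    C-C: 1 × 351 = 351
    C-H: 6 × 424 = 2544
    Σ(broken) = 3086 kJ
  Bonds formed (products):
    C-Br: 1 × 280 = 280
    C-C: 1 × 351 = 351
    C-H: 5 × 424 = 2120
    H-Br: 1 × 377 = 377
    Σ(formed) = 3128 kJ
  ΔH_B = 3086 − 3128 = −42 kJ
ΔH_A − ΔH_B = +176 kJ, so reaction B has the more negative ΔH; |ΔH_A − ΔH_B| = 176 kJ.

Reaction B, by 176 kJ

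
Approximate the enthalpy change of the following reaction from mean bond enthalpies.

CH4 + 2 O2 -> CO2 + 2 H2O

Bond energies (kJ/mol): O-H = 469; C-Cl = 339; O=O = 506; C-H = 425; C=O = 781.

ΔH ≈ −726 kJ

Bonds broken (reactants):
  C-H: 4 × 425 = 1700
  O=O: 2 × 506 = 1012
  Σ(broken) = 2712 kJ
Bonds formed (products):
  C=O: 2 × 781 = 1562
  O-H: 4 × 469 = 1876
  Σ(formed) = 3438 kJ
ΔH = Σ(broken) − Σ(formed) = 2712 − 3438 = −726 kJ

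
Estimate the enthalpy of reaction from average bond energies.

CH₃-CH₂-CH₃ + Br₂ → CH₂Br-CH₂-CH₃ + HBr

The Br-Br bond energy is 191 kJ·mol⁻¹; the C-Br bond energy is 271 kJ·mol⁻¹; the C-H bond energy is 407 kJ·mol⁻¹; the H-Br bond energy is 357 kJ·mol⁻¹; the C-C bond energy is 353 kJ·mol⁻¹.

ΔH ≈ −30 kJ

Bonds broken (reactants):
  Br-Br: 1 × 191 = 191
  C-C: 2 × 353 = 706
  C-H: 8 × 407 = 3256
  Σ(broken) = 4153 kJ
Bonds formed (products):
  C-Br: 1 × 271 = 271
  C-C: 2 × 353 = 706
  C-H: 7 × 407 = 2849
  H-Br: 1 × 357 = 357
  Σ(formed) = 4183 kJ
ΔH = Σ(broken) − Σ(formed) = 4153 − 4183 = −30 kJ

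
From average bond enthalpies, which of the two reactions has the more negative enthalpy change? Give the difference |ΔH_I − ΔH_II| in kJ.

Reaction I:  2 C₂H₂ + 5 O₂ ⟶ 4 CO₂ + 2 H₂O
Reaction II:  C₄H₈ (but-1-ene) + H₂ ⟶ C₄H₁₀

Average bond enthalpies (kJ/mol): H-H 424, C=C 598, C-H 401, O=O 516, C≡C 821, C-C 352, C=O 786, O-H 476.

Reaction I:
  Bonds broken (reactants):
    C≡C: 2 × 821 = 1642
    C-H: 4 × 401 = 1604
    O=O: 5 × 516 = 2580
    Σ(broken) = 5826 kJ
  Bonds formed (products):
    C=O: 8 × 786 = 6288
    O-H: 4 × 476 = 1904
    Σ(formed) = 8192 kJ
  ΔH_I = 5826 − 8192 = −2366 kJ
Reaction II:
  Bonds broken (reactants):
    C-C: 2 × 352 = 704
    C-H: 8 × 401 = 3208
    C=C: 1 × 598 = 598
    H-H: 1 × 424 = 424
    Σ(broken) = 4934 kJ
  Bonds formed (products):
    C-C: 3 × 352 = 1056
    C-H: 10 × 401 = 4010
    Σ(formed) = 5066 kJ
  ΔH_II = 4934 − 5066 = −132 kJ
ΔH_I − ΔH_II = −2234 kJ, so reaction I has the more negative ΔH; |ΔH_I − ΔH_II| = 2234 kJ.

Reaction I, by 2234 kJ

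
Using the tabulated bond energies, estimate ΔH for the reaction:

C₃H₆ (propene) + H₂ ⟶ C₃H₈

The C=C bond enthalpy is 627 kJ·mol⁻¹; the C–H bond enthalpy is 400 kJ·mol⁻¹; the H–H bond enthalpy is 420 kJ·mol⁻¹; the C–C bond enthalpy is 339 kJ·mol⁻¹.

Bonds broken (reactants):
  C–C: 1 × 339 = 339
  C–H: 6 × 400 = 2400
  C=C: 1 × 627 = 627
  H–H: 1 × 420 = 420
  Σ(broken) = 3786 kJ
Bonds formed (products):
  C–C: 2 × 339 = 678
  C–H: 8 × 400 = 3200
  Σ(formed) = 3878 kJ
ΔH = Σ(broken) − Σ(formed) = 3786 − 3878 = −92 kJ

ΔH ≈ −92 kJ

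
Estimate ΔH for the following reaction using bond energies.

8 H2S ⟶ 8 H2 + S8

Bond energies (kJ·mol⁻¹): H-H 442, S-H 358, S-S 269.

Bonds broken (reactants):
  S-H: 16 × 358 = 5728
  Σ(broken) = 5728 kJ
Bonds formed (products):
  H-H: 8 × 442 = 3536
  S-S: 8 × 269 = 2152
  Σ(formed) = 5688 kJ
ΔH = Σ(broken) − Σ(formed) = 5728 − 5688 = +40 kJ

ΔH ≈ +40 kJ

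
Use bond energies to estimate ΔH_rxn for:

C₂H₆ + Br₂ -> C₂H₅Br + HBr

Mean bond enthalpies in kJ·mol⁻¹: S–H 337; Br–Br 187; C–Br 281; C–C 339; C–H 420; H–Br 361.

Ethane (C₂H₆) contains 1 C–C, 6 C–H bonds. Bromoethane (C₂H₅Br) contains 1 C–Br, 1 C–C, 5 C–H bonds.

ΔH ≈ −35 kJ

Bonds broken (reactants):
  Br–Br: 1 × 187 = 187
  C–C: 1 × 339 = 339
  C–H: 6 × 420 = 2520
  Σ(broken) = 3046 kJ
Bonds formed (products):
  C–Br: 1 × 281 = 281
  C–C: 1 × 339 = 339
  C–H: 5 × 420 = 2100
  H–Br: 1 × 361 = 361
  Σ(formed) = 3081 kJ
ΔH = Σ(broken) − Σ(formed) = 3046 − 3081 = −35 kJ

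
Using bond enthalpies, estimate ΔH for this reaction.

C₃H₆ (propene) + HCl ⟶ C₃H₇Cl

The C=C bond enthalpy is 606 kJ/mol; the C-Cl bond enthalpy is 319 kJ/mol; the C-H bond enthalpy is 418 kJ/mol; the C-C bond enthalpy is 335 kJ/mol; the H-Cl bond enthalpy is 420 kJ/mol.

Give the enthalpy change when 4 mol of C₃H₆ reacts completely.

Bonds broken (reactants):
  C-C: 1 × 335 = 335
  C-H: 6 × 418 = 2508
  C=C: 1 × 606 = 606
  H-Cl: 1 × 420 = 420
  Σ(broken) = 3869 kJ
Bonds formed (products):
  C-C: 2 × 335 = 670
  C-Cl: 1 × 319 = 319
  C-H: 7 × 418 = 2926
  Σ(formed) = 3915 kJ
ΔH = Σ(broken) − Σ(formed) = 3869 − 3915 = −46 kJ
For 4× the reaction as written: 4 × (−46) = −184 kJ

ΔH = −184 kJ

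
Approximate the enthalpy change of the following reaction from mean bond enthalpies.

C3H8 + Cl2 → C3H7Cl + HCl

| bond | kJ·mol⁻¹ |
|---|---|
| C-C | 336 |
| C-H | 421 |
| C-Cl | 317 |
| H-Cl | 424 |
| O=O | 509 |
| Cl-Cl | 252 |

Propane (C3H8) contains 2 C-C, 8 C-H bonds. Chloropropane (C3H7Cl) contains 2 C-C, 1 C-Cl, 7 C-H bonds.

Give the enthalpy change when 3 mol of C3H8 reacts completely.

Bonds broken (reactants):
  C-C: 2 × 336 = 672
  C-H: 8 × 421 = 3368
  Cl-Cl: 1 × 252 = 252
  Σ(broken) = 4292 kJ
Bonds formed (products):
  C-C: 2 × 336 = 672
  C-Cl: 1 × 317 = 317
  C-H: 7 × 421 = 2947
  H-Cl: 1 × 424 = 424
  Σ(formed) = 4360 kJ
ΔH = Σ(broken) − Σ(formed) = 4292 − 4360 = −68 kJ
For 3× the reaction as written: 3 × (−68) = −204 kJ

ΔH = −204 kJ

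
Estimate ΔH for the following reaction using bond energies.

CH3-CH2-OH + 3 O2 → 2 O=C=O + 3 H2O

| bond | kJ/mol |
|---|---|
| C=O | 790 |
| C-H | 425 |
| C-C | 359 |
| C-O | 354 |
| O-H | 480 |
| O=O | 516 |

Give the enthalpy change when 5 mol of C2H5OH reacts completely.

ΔH = −5870 kJ

Bonds broken (reactants):
  C-C: 1 × 359 = 359
  C-H: 5 × 425 = 2125
  C-O: 1 × 354 = 354
  O-H: 1 × 480 = 480
  O=O: 3 × 516 = 1548
  Σ(broken) = 4866 kJ
Bonds formed (products):
  C=O: 4 × 790 = 3160
  O-H: 6 × 480 = 2880
  Σ(formed) = 6040 kJ
ΔH = Σ(broken) − Σ(formed) = 4866 − 6040 = −1174 kJ
For 5× the reaction as written: 5 × (−1174) = −5870 kJ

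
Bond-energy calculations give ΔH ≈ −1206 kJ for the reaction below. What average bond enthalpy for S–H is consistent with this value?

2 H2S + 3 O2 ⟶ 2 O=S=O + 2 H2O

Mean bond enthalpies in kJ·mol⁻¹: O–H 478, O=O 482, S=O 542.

D(S–H) ≈ 357 kJ/mol

Let D be the S–H bond energy.
Σ(broken) = 3×482 + 4×D = 1446 + 4D
Σ(formed) = 4×478 + 4×542 = 4080
ΔH = Σ(broken) − Σ(formed) = (1446 + 4D) − (4080) = −2634 + 4D
Setting this equal to −1206 kJ gives 4D = 1428, so D = 357 kJ/mol.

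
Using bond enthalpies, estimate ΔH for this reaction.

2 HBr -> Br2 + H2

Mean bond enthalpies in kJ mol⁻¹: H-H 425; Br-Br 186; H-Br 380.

ΔH ≈ +149 kJ

Bonds broken (reactants):
  H-Br: 2 × 380 = 760
  Σ(broken) = 760 kJ
Bonds formed (products):
  Br-Br: 1 × 186 = 186
  H-H: 1 × 425 = 425
  Σ(formed) = 611 kJ
ΔH = Σ(broken) − Σ(formed) = 760 − 611 = +149 kJ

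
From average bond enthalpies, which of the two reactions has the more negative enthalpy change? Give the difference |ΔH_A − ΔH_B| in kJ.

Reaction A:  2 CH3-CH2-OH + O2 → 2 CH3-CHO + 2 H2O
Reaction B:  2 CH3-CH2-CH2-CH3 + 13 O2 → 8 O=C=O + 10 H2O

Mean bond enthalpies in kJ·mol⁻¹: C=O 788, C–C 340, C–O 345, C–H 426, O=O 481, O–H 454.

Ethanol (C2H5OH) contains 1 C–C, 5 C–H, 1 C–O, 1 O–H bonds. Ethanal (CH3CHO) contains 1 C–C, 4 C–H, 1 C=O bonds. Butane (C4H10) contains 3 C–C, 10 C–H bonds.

Reaction A:
  Bonds broken (reactants):
    C–C: 2 × 340 = 680
    C–H: 10 × 426 = 4260
    C–O: 2 × 345 = 690
    O–H: 2 × 454 = 908
    O=O: 1 × 481 = 481
    Σ(broken) = 7019 kJ
  Bonds formed (products):
    C–C: 2 × 340 = 680
    C–H: 8 × 426 = 3408
    C=O: 2 × 788 = 1576
    O–H: 4 × 454 = 1816
    Σ(formed) = 7480 kJ
  ΔH_A = 7019 − 7480 = −461 kJ
Reaction B:
  Bonds broken (reactants):
    C–C: 6 × 340 = 2040
    C–H: 20 × 426 = 8520
    O=O: 13 × 481 = 6253
    Σ(broken) = 16813 kJ
  Bonds formed (products):
    C=O: 16 × 788 = 12608
    O–H: 20 × 454 = 9080
    Σ(formed) = 21688 kJ
  ΔH_B = 16813 − 21688 = −4875 kJ
ΔH_A − ΔH_B = +4414 kJ, so reaction B has the more negative ΔH; |ΔH_A − ΔH_B| = 4414 kJ.

Reaction B, by 4414 kJ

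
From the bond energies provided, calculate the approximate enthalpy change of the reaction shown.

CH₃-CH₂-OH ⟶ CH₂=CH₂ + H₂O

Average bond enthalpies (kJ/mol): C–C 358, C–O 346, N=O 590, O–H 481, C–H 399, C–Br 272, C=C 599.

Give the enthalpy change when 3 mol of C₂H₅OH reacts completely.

Bonds broken (reactants):
  C–C: 1 × 358 = 358
  C–H: 5 × 399 = 1995
  C–O: 1 × 346 = 346
  O–H: 1 × 481 = 481
  Σ(broken) = 3180 kJ
Bonds formed (products):
  C–H: 4 × 399 = 1596
  C=C: 1 × 599 = 599
  O–H: 2 × 481 = 962
  Σ(formed) = 3157 kJ
ΔH = Σ(broken) − Σ(formed) = 3180 − 3157 = +23 kJ
For 3× the reaction as written: 3 × (+23) = +69 kJ

ΔH = +69 kJ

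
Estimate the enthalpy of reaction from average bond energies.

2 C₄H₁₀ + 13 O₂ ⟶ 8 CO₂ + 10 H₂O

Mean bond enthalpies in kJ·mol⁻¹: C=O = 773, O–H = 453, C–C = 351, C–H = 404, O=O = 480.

ΔH ≈ −5002 kJ

Bonds broken (reactants):
  C–C: 6 × 351 = 2106
  C–H: 20 × 404 = 8080
  O=O: 13 × 480 = 6240
  Σ(broken) = 16426 kJ
Bonds formed (products):
  C=O: 16 × 773 = 12368
  O–H: 20 × 453 = 9060
  Σ(formed) = 21428 kJ
ΔH = Σ(broken) − Σ(formed) = 16426 − 21428 = −5002 kJ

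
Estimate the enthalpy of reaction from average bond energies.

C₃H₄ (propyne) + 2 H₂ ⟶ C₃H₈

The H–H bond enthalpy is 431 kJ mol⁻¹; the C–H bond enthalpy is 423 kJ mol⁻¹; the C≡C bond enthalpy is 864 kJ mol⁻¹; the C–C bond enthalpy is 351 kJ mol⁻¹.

ΔH ≈ −317 kJ

Bonds broken (reactants):
  C≡C: 1 × 864 = 864
  C–C: 1 × 351 = 351
  C–H: 4 × 423 = 1692
  H–H: 2 × 431 = 862
  Σ(broken) = 3769 kJ
Bonds formed (products):
  C–C: 2 × 351 = 702
  C–H: 8 × 423 = 3384
  Σ(formed) = 4086 kJ
ΔH = Σ(broken) − Σ(formed) = 3769 − 4086 = −317 kJ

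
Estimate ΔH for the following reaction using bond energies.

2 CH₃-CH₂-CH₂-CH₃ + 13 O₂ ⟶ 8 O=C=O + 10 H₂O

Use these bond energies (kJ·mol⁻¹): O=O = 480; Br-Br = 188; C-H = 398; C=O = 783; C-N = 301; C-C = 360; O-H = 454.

ΔH ≈ −5248 kJ

Bonds broken (reactants):
  C-C: 6 × 360 = 2160
  C-H: 20 × 398 = 7960
  O=O: 13 × 480 = 6240
  Σ(broken) = 16360 kJ
Bonds formed (products):
  C=O: 16 × 783 = 12528
  O-H: 20 × 454 = 9080
  Σ(formed) = 21608 kJ
ΔH = Σ(broken) − Σ(formed) = 16360 − 21608 = −5248 kJ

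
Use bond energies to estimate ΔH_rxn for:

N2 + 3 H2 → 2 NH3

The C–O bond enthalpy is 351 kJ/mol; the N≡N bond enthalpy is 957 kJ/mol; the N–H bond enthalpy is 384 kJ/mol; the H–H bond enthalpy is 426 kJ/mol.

Bonds broken (reactants):
  H–H: 3 × 426 = 1278
  N≡N: 1 × 957 = 957
  Σ(broken) = 2235 kJ
Bonds formed (products):
  N–H: 6 × 384 = 2304
  Σ(formed) = 2304 kJ
ΔH = Σ(broken) − Σ(formed) = 2235 − 2304 = −69 kJ

ΔH ≈ −69 kJ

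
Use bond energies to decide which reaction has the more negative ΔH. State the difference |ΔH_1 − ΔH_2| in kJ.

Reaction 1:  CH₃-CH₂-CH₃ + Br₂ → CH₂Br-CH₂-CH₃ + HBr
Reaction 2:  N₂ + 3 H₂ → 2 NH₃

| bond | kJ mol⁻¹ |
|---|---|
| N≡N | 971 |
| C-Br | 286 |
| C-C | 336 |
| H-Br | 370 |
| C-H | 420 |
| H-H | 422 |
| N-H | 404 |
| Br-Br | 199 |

Reaction 2, by 150 kJ

Reaction 1:
  Bonds broken (reactants):
    Br-Br: 1 × 199 = 199
    C-C: 2 × 336 = 672
    C-H: 8 × 420 = 3360
    Σ(broken) = 4231 kJ
  Bonds formed (products):
    C-Br: 1 × 286 = 286
    C-C: 2 × 336 = 672
    C-H: 7 × 420 = 2940
    H-Br: 1 × 370 = 370
    Σ(formed) = 4268 kJ
  ΔH_1 = 4231 − 4268 = −37 kJ
Reaction 2:
  Bonds broken (reactants):
    H-H: 3 × 422 = 1266
    N≡N: 1 × 971 = 971
    Σ(broken) = 2237 kJ
  Bonds formed (products):
    N-H: 6 × 404 = 2424
    Σ(formed) = 2424 kJ
  ΔH_2 = 2237 − 2424 = −187 kJ
ΔH_1 − ΔH_2 = +150 kJ, so reaction 2 has the more negative ΔH; |ΔH_1 − ΔH_2| = 150 kJ.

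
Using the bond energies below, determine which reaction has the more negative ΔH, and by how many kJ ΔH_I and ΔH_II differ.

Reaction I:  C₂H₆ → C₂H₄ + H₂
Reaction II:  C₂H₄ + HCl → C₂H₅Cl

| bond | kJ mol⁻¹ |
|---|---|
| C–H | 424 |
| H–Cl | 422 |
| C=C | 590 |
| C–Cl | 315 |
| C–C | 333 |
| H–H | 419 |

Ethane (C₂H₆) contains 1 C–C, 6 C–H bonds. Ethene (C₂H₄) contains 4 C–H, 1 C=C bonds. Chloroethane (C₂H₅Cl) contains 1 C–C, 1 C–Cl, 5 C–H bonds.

Reaction I:
  Bonds broken (reactants):
    C–C: 1 × 333 = 333
    C–H: 6 × 424 = 2544
    Σ(broken) = 2877 kJ
  Bonds formed (products):
    C–H: 4 × 424 = 1696
    C=C: 1 × 590 = 590
    H–H: 1 × 419 = 419
    Σ(formed) = 2705 kJ
  ΔH_I = 2877 − 2705 = +172 kJ
Reaction II:
  Bonds broken (reactants):
    C–H: 4 × 424 = 1696
    C=C: 1 × 590 = 590
    H–Cl: 1 × 422 = 422
    Σ(broken) = 2708 kJ
  Bonds formed (products):
    C–C: 1 × 333 = 333
    C–Cl: 1 × 315 = 315
    C–H: 5 × 424 = 2120
    Σ(formed) = 2768 kJ
  ΔH_II = 2708 − 2768 = −60 kJ
ΔH_I − ΔH_II = +232 kJ, so reaction II has the more negative ΔH; |ΔH_I − ΔH_II| = 232 kJ.

Reaction II, by 232 kJ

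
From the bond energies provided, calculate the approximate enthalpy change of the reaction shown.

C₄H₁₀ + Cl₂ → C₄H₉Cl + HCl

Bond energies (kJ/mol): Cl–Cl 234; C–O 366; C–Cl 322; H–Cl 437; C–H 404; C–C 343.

Bonds broken (reactants):
  C–C: 3 × 343 = 1029
  C–H: 10 × 404 = 4040
  Cl–Cl: 1 × 234 = 234
  Σ(broken) = 5303 kJ
Bonds formed (products):
  C–C: 3 × 343 = 1029
  C–Cl: 1 × 322 = 322
  C–H: 9 × 404 = 3636
  H–Cl: 1 × 437 = 437
  Σ(formed) = 5424 kJ
ΔH = Σ(broken) − Σ(formed) = 5303 − 5424 = −121 kJ

ΔH ≈ −121 kJ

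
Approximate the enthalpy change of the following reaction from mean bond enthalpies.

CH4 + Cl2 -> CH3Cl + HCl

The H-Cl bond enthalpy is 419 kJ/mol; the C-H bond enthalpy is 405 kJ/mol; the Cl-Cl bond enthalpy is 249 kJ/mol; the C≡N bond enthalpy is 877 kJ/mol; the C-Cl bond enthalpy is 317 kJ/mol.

Bonds broken (reactants):
  C-H: 4 × 405 = 1620
  Cl-Cl: 1 × 249 = 249
  Σ(broken) = 1869 kJ
Bonds formed (products):
  C-Cl: 1 × 317 = 317
  C-H: 3 × 405 = 1215
  H-Cl: 1 × 419 = 419
  Σ(formed) = 1951 kJ
ΔH = Σ(broken) − Σ(formed) = 1869 − 1951 = −82 kJ

ΔH ≈ −82 kJ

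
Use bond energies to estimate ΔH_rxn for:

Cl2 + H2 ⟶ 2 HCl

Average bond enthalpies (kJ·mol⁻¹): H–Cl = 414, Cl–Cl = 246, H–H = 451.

ΔH ≈ −131 kJ

Bonds broken (reactants):
  Cl–Cl: 1 × 246 = 246
  H–H: 1 × 451 = 451
  Σ(broken) = 697 kJ
Bonds formed (products):
  H–Cl: 2 × 414 = 828
  Σ(formed) = 828 kJ
ΔH = Σ(broken) − Σ(formed) = 697 − 828 = −131 kJ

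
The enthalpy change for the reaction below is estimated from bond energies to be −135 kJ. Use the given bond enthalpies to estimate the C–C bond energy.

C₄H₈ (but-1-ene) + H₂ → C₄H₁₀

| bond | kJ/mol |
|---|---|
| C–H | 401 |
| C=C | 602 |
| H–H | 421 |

D(C–C) ≈ 356 kJ/mol

Let D be the C–C bond energy.
Σ(broken) = 2×D + 8×401 + 1×602 + 1×421 = 4231 + 2D
Σ(formed) = 3×D + 10×401 = 4010 + 3D
ΔH = Σ(broken) − Σ(formed) = (4231 + 2D) − (4010 + 3D) = +221 − D
Setting this equal to −135 kJ gives D = 356 kJ/mol.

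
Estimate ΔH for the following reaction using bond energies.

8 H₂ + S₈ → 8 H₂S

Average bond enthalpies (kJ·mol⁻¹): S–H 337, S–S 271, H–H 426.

ΔH ≈ +184 kJ

Bonds broken (reactants):
  H–H: 8 × 426 = 3408
  S–S: 8 × 271 = 2168
  Σ(broken) = 5576 kJ
Bonds formed (products):
  S–H: 16 × 337 = 5392
  Σ(formed) = 5392 kJ
ΔH = Σ(broken) − Σ(formed) = 5576 − 5392 = +184 kJ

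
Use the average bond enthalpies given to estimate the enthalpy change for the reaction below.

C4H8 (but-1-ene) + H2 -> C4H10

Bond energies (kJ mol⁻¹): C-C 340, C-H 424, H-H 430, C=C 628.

ΔH ≈ −130 kJ

Bonds broken (reactants):
  C-C: 2 × 340 = 680
  C-H: 8 × 424 = 3392
  C=C: 1 × 628 = 628
  H-H: 1 × 430 = 430
  Σ(broken) = 5130 kJ
Bonds formed (products):
  C-C: 3 × 340 = 1020
  C-H: 10 × 424 = 4240
  Σ(formed) = 5260 kJ
ΔH = Σ(broken) − Σ(formed) = 5130 − 5260 = −130 kJ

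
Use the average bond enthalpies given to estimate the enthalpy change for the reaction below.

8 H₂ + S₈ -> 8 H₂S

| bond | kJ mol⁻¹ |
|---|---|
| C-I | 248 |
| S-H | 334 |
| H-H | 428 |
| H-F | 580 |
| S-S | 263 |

ΔH ≈ +184 kJ

Bonds broken (reactants):
  H-H: 8 × 428 = 3424
  S-S: 8 × 263 = 2104
  Σ(broken) = 5528 kJ
Bonds formed (products):
  S-H: 16 × 334 = 5344
  Σ(formed) = 5344 kJ
ΔH = Σ(broken) − Σ(formed) = 5528 − 5344 = +184 kJ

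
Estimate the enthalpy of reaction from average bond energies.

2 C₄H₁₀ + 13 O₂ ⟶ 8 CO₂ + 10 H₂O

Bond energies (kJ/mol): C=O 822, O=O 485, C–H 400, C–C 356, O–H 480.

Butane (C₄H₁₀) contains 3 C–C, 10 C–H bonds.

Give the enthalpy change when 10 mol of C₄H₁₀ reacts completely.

ΔH = −31555 kJ

Bonds broken (reactants):
  C–C: 6 × 356 = 2136
  C–H: 20 × 400 = 8000
  O=O: 13 × 485 = 6305
  Σ(broken) = 16441 kJ
Bonds formed (products):
  C=O: 16 × 822 = 13152
  O–H: 20 × 480 = 9600
  Σ(formed) = 22752 kJ
ΔH = Σ(broken) − Σ(formed) = 16441 − 22752 = −6311 kJ
For 5× the reaction as written: 5 × (−6311) = −31555 kJ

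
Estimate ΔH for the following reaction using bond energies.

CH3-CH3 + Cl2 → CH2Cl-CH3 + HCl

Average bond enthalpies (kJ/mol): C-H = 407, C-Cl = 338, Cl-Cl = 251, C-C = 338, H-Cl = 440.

ΔH ≈ −120 kJ

Bonds broken (reactants):
  C-C: 1 × 338 = 338
  C-H: 6 × 407 = 2442
  Cl-Cl: 1 × 251 = 251
  Σ(broken) = 3031 kJ
Bonds formed (products):
  C-C: 1 × 338 = 338
  C-Cl: 1 × 338 = 338
  C-H: 5 × 407 = 2035
  H-Cl: 1 × 440 = 440
  Σ(formed) = 3151 kJ
ΔH = Σ(broken) − Σ(formed) = 3031 − 3151 = −120 kJ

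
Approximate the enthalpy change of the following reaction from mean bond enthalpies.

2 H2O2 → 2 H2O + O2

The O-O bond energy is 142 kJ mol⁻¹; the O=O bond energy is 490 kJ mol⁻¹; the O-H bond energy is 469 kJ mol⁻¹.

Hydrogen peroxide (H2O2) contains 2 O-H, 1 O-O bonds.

Bonds broken (reactants):
  O-H: 4 × 469 = 1876
  O-O: 2 × 142 = 284
  Σ(broken) = 2160 kJ
Bonds formed (products):
  O-H: 4 × 469 = 1876
  O=O: 1 × 490 = 490
  Σ(formed) = 2366 kJ
ΔH = Σ(broken) − Σ(formed) = 2160 − 2366 = −206 kJ

ΔH ≈ −206 kJ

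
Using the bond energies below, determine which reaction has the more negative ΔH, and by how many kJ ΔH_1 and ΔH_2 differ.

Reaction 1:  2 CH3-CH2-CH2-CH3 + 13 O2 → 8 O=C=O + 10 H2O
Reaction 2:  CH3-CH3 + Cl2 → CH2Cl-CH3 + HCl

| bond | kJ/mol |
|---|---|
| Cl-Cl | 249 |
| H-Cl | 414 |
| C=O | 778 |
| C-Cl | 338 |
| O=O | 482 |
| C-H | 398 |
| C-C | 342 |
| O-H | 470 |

Reaction 1, by 5465 kJ

Reaction 1:
  Bonds broken (reactants):
    C-C: 6 × 342 = 2052
    C-H: 20 × 398 = 7960
    O=O: 13 × 482 = 6266
    Σ(broken) = 16278 kJ
  Bonds formed (products):
    C=O: 16 × 778 = 12448
    O-H: 20 × 470 = 9400
    Σ(formed) = 21848 kJ
  ΔH_1 = 16278 − 21848 = −5570 kJ
Reaction 2:
  Bonds broken (reactants):
    C-C: 1 × 342 = 342
    C-H: 6 × 398 = 2388
    Cl-Cl: 1 × 249 = 249
    Σ(broken) = 2979 kJ
  Bonds formed (products):
    C-C: 1 × 342 = 342
    C-Cl: 1 × 338 = 338
    C-H: 5 × 398 = 1990
    H-Cl: 1 × 414 = 414
    Σ(formed) = 3084 kJ
  ΔH_2 = 2979 − 3084 = −105 kJ
ΔH_1 − ΔH_2 = −5465 kJ, so reaction 1 has the more negative ΔH; |ΔH_1 − ΔH_2| = 5465 kJ.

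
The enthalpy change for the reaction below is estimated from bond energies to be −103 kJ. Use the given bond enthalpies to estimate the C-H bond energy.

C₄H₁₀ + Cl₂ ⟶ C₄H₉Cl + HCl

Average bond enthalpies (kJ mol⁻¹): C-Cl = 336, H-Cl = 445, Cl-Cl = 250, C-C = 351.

Let D be the C-H bond energy.
Σ(broken) = 3×351 + 10×D + 1×250 = 1303 + 10D
Σ(formed) = 3×351 + 1×336 + 9×D + 1×445 = 1834 + 9D
ΔH = Σ(broken) − Σ(formed) = (1303 + 10D) − (1834 + 9D) = −531 + D
Setting this equal to −103 kJ gives D = 428 kJ/mol.

D(C-H) ≈ 428 kJ/mol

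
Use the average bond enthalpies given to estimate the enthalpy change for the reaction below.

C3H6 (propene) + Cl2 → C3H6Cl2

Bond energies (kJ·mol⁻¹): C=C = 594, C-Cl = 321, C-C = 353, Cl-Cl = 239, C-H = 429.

Bonds broken (reactants):
  C-C: 1 × 353 = 353
  C-H: 6 × 429 = 2574
  C=C: 1 × 594 = 594
  Cl-Cl: 1 × 239 = 239
  Σ(broken) = 3760 kJ
Bonds formed (products):
  C-C: 2 × 353 = 706
  C-Cl: 2 × 321 = 642
  C-H: 6 × 429 = 2574
  Σ(formed) = 3922 kJ
ΔH = Σ(broken) − Σ(formed) = 3760 − 3922 = −162 kJ

ΔH ≈ −162 kJ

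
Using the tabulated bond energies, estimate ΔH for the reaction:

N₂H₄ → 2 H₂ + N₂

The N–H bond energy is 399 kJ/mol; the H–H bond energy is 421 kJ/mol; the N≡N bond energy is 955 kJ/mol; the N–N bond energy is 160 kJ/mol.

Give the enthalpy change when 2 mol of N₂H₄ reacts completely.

ΔH = −82 kJ

Bonds broken (reactants):
  N–H: 4 × 399 = 1596
  N–N: 1 × 160 = 160
  Σ(broken) = 1756 kJ
Bonds formed (products):
  H–H: 2 × 421 = 842
  N≡N: 1 × 955 = 955
  Σ(formed) = 1797 kJ
ΔH = Σ(broken) − Σ(formed) = 1756 − 1797 = −41 kJ
For 2× the reaction as written: 2 × (−41) = −82 kJ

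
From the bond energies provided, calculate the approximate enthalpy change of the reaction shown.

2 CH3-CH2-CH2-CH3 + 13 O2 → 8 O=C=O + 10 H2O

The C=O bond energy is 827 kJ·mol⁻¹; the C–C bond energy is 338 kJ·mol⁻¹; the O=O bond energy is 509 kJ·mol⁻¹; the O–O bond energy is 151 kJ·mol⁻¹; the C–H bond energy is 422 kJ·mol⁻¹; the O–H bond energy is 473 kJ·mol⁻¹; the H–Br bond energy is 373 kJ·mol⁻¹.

Bonds broken (reactants):
  C–C: 6 × 338 = 2028
  C–H: 20 × 422 = 8440
  O=O: 13 × 509 = 6617
  Σ(broken) = 17085 kJ
Bonds formed (products):
  C=O: 16 × 827 = 13232
  O–H: 20 × 473 = 9460
  Σ(formed) = 22692 kJ
ΔH = Σ(broken) − Σ(formed) = 17085 − 22692 = −5607 kJ

ΔH ≈ −5607 kJ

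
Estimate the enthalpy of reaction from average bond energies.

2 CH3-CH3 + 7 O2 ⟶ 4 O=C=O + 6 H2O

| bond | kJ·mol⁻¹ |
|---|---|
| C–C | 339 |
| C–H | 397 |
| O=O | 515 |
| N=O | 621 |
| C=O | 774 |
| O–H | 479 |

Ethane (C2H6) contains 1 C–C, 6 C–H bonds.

Bonds broken (reactants):
  C–C: 2 × 339 = 678
  C–H: 12 × 397 = 4764
  O=O: 7 × 515 = 3605
  Σ(broken) = 9047 kJ
Bonds formed (products):
  C=O: 8 × 774 = 6192
  O–H: 12 × 479 = 5748
  Σ(formed) = 11940 kJ
ΔH = Σ(broken) − Σ(formed) = 9047 − 11940 = −2893 kJ

ΔH ≈ −2893 kJ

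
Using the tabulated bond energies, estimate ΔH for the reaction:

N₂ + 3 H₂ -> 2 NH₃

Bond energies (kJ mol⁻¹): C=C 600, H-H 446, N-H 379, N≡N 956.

ΔH ≈ +20 kJ

Bonds broken (reactants):
  H-H: 3 × 446 = 1338
  N≡N: 1 × 956 = 956
  Σ(broken) = 2294 kJ
Bonds formed (products):
  N-H: 6 × 379 = 2274
  Σ(formed) = 2274 kJ
ΔH = Σ(broken) − Σ(formed) = 2294 − 2274 = +20 kJ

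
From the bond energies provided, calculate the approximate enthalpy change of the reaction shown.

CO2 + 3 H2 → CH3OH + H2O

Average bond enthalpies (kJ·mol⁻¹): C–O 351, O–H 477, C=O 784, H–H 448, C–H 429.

ΔH ≈ −157 kJ

Bonds broken (reactants):
  C=O: 2 × 784 = 1568
  H–H: 3 × 448 = 1344
  Σ(broken) = 2912 kJ
Bonds formed (products):
  C–H: 3 × 429 = 1287
  C–O: 1 × 351 = 351
  O–H: 3 × 477 = 1431
  Σ(formed) = 3069 kJ
ΔH = Σ(broken) − Σ(formed) = 2912 − 3069 = −157 kJ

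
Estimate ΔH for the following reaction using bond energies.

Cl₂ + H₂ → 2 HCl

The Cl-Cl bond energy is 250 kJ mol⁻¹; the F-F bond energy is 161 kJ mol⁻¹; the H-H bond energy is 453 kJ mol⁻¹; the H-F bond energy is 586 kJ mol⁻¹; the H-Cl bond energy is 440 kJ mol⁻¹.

ΔH ≈ −177 kJ

Bonds broken (reactants):
  Cl-Cl: 1 × 250 = 250
  H-H: 1 × 453 = 453
  Σ(broken) = 703 kJ
Bonds formed (products):
  H-Cl: 2 × 440 = 880
  Σ(formed) = 880 kJ
ΔH = Σ(broken) − Σ(formed) = 703 − 880 = −177 kJ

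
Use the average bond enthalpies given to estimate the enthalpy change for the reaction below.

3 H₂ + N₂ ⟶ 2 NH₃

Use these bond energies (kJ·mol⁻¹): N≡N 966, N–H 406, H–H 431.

ΔH ≈ −177 kJ

Bonds broken (reactants):
  H–H: 3 × 431 = 1293
  N≡N: 1 × 966 = 966
  Σ(broken) = 2259 kJ
Bonds formed (products):
  N–H: 6 × 406 = 2436
  Σ(formed) = 2436 kJ
ΔH = Σ(broken) − Σ(formed) = 2259 − 2436 = −177 kJ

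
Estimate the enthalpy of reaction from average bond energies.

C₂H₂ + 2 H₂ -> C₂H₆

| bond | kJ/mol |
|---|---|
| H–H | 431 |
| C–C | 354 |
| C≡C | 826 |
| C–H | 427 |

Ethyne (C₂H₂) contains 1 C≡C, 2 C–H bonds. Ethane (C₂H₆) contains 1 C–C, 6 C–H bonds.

ΔH ≈ −374 kJ

Bonds broken (reactants):
  C≡C: 1 × 826 = 826
  C–H: 2 × 427 = 854
  H–H: 2 × 431 = 862
  Σ(broken) = 2542 kJ
Bonds formed (products):
  C–C: 1 × 354 = 354
  C–H: 6 × 427 = 2562
  Σ(formed) = 2916 kJ
ΔH = Σ(broken) − Σ(formed) = 2542 − 2916 = −374 kJ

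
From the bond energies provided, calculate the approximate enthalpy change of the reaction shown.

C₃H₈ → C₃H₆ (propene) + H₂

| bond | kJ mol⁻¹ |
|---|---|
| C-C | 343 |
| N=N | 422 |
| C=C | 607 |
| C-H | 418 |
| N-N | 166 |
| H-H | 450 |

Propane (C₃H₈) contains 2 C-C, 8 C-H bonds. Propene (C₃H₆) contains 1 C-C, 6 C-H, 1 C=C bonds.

Bonds broken (reactants):
  C-C: 2 × 343 = 686
  C-H: 8 × 418 = 3344
  Σ(broken) = 4030 kJ
Bonds formed (products):
  C-C: 1 × 343 = 343
  C-H: 6 × 418 = 2508
  C=C: 1 × 607 = 607
  H-H: 1 × 450 = 450
  Σ(formed) = 3908 kJ
ΔH = Σ(broken) − Σ(formed) = 4030 − 3908 = +122 kJ

ΔH ≈ +122 kJ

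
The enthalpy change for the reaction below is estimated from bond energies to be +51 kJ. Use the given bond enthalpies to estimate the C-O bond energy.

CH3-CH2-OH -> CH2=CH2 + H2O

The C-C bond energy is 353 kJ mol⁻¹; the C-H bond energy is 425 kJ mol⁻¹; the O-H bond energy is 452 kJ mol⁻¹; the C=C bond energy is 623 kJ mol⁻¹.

Let D be the C-O bond energy.
Σ(broken) = 1×353 + 5×425 + 1×D + 1×452 = 2930 + D
Σ(formed) = 4×425 + 1×623 + 2×452 = 3227
ΔH = Σ(broken) − Σ(formed) = (2930 + D) − (3227) = −297 + D
Setting this equal to +51 kJ gives D = 348 kJ/mol.

D(C-O) ≈ 348 kJ/mol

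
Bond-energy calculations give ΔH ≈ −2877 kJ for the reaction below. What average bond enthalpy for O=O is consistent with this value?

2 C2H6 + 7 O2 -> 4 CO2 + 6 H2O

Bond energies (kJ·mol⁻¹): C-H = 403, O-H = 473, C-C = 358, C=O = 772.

D(O=O) ≈ 489 kJ/mol

Let D be the O=O bond energy.
Σ(broken) = 2×358 + 12×403 + 7×D = 5552 + 7D
Σ(formed) = 8×772 + 12×473 = 11852
ΔH = Σ(broken) − Σ(formed) = (5552 + 7D) − (11852) = −6300 + 7D
Setting this equal to −2877 kJ gives 7D = 3423, so D = 489 kJ/mol.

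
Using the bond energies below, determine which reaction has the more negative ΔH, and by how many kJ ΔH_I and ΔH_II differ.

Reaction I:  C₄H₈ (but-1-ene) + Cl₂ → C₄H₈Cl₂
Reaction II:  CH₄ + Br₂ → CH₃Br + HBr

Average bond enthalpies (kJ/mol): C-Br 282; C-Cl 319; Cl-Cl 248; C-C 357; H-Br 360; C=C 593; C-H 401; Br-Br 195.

Reaction I:
  Bonds broken (reactants):
    C-C: 2 × 357 = 714
    C-H: 8 × 401 = 3208
    C=C: 1 × 593 = 593
    Cl-Cl: 1 × 248 = 248
    Σ(broken) = 4763 kJ
  Bonds formed (products):
    C-C: 3 × 357 = 1071
    C-Cl: 2 × 319 = 638
    C-H: 8 × 401 = 3208
    Σ(formed) = 4917 kJ
  ΔH_I = 4763 − 4917 = −154 kJ
Reaction II:
  Bonds broken (reactants):
    Br-Br: 1 × 195 = 195
    C-H: 4 × 401 = 1604
    Σ(broken) = 1799 kJ
  Bonds formed (products):
    C-Br: 1 × 282 = 282
    C-H: 3 × 401 = 1203
    H-Br: 1 × 360 = 360
    Σ(formed) = 1845 kJ
  ΔH_II = 1799 − 1845 = −46 kJ
ΔH_I − ΔH_II = −108 kJ, so reaction I has the more negative ΔH; |ΔH_I − ΔH_II| = 108 kJ.

Reaction I, by 108 kJ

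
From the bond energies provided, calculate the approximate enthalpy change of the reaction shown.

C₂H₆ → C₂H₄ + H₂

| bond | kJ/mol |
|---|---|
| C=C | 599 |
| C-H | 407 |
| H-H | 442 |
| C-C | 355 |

Bonds broken (reactants):
  C-C: 1 × 355 = 355
  C-H: 6 × 407 = 2442
  Σ(broken) = 2797 kJ
Bonds formed (products):
  C-H: 4 × 407 = 1628
  C=C: 1 × 599 = 599
  H-H: 1 × 442 = 442
  Σ(formed) = 2669 kJ
ΔH = Σ(broken) − Σ(formed) = 2797 − 2669 = +128 kJ

ΔH ≈ +128 kJ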